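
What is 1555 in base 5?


Divide by 5 repeatedly:
1555 ÷ 5 = 311 remainder 0
311 ÷ 5 = 62 remainder 1
62 ÷ 5 = 12 remainder 2
12 ÷ 5 = 2 remainder 2
2 ÷ 5 = 0 remainder 2
Reading remainders bottom-up:
= 22210


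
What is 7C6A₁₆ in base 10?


Positional values:
Position 0: A × 16^0 = 10 × 1 = 10
Position 1: 6 × 16^1 = 6 × 16 = 96
Position 2: C × 16^2 = 12 × 256 = 3072
Position 3: 7 × 16^3 = 7 × 4096 = 28672
Sum = 10 + 96 + 3072 + 28672
= 31850


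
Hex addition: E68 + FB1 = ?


Align and add column by column (LSB to MSB, each column mod 16 with carry):
  0E68
+ 0FB1
  ----
  col 0: 8(8) + 1(1) + 0 (carry in) = 9 → 9(9), carry out 0
  col 1: 6(6) + B(11) + 0 (carry in) = 17 → 1(1), carry out 1
  col 2: E(14) + F(15) + 1 (carry in) = 30 → E(14), carry out 1
  col 3: 0(0) + 0(0) + 1 (carry in) = 1 → 1(1), carry out 0
Reading digits MSB→LSB: 1E19
Strip leading zeros: 1E19
= 0x1E19


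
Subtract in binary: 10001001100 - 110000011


Align and subtract column by column (LSB to MSB, borrowing when needed):
  10001001100
- 00110000011
  -----------
  col 0: (0 - 0 borrow-in) - 1 → borrow from next column: (0+2) - 1 = 1, borrow out 1
  col 1: (0 - 1 borrow-in) - 1 → borrow from next column: (-1+2) - 1 = 0, borrow out 1
  col 2: (1 - 1 borrow-in) - 0 → 0 - 0 = 0, borrow out 0
  col 3: (1 - 0 borrow-in) - 0 → 1 - 0 = 1, borrow out 0
  col 4: (0 - 0 borrow-in) - 0 → 0 - 0 = 0, borrow out 0
  col 5: (0 - 0 borrow-in) - 0 → 0 - 0 = 0, borrow out 0
  col 6: (1 - 0 borrow-in) - 0 → 1 - 0 = 1, borrow out 0
  col 7: (0 - 0 borrow-in) - 1 → borrow from next column: (0+2) - 1 = 1, borrow out 1
  col 8: (0 - 1 borrow-in) - 1 → borrow from next column: (-1+2) - 1 = 0, borrow out 1
  col 9: (0 - 1 borrow-in) - 0 → borrow from next column: (-1+2) - 0 = 1, borrow out 1
  col 10: (1 - 1 borrow-in) - 0 → 0 - 0 = 0, borrow out 0
Reading bits MSB→LSB: 01011001001
Strip leading zeros: 1011001001
= 1011001001


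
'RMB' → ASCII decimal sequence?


String: 'RMB'  (3 characters)
Per-character ASCII lookup:
  'R': uppercase starts at 65: 'R' = 65 + 17 = 82
  'M': uppercase starts at 65: 'M' = 65 + 12 = 77
  'B': uppercase starts at 65: 'B' = 65 + 1 = 66
= 82 77 66


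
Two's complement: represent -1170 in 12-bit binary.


Original: 010010010010
Step 1 - Invert all bits: 101101101101
Step 2 - Add 1: 101101101101 + 1
= 101101101110 (represents -1170)


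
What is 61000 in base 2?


Divide by 2 repeatedly:
61000 ÷ 2 = 30500 remainder 0
30500 ÷ 2 = 15250 remainder 0
15250 ÷ 2 = 7625 remainder 0
7625 ÷ 2 = 3812 remainder 1
3812 ÷ 2 = 1906 remainder 0
1906 ÷ 2 = 953 remainder 0
953 ÷ 2 = 476 remainder 1
476 ÷ 2 = 238 remainder 0
238 ÷ 2 = 119 remainder 0
119 ÷ 2 = 59 remainder 1
59 ÷ 2 = 29 remainder 1
29 ÷ 2 = 14 remainder 1
14 ÷ 2 = 7 remainder 0
7 ÷ 2 = 3 remainder 1
3 ÷ 2 = 1 remainder 1
1 ÷ 2 = 0 remainder 1
Reading remainders bottom-up:
= 1110111001001000


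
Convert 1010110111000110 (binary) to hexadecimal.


Group into 4-bit nibbles: 1010110111000110
  1010 = A
  1101 = D
  1100 = C
  0110 = 6
= 0xADC6


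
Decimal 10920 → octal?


Divide by 8 repeatedly:
10920 ÷ 8 = 1365 remainder 0
1365 ÷ 8 = 170 remainder 5
170 ÷ 8 = 21 remainder 2
21 ÷ 8 = 2 remainder 5
2 ÷ 8 = 0 remainder 2
Reading remainders bottom-up:
= 0o25250


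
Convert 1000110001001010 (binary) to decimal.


Positional values:
Bit 1: 1 × 2^1 = 2
Bit 3: 1 × 2^3 = 8
Bit 6: 1 × 2^6 = 64
Bit 10: 1 × 2^10 = 1024
Bit 11: 1 × 2^11 = 2048
Bit 15: 1 × 2^15 = 32768
Sum = 2 + 8 + 64 + 1024 + 2048 + 32768
= 35914


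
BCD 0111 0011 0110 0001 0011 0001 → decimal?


Each 4-bit group → digit:
  0111 → 7
  0011 → 3
  0110 → 6
  0001 → 1
  0011 → 3
  0001 → 1
= 736131


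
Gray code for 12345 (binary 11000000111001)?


Binary: 11000000111001
Gray code: G = B XOR (B >> 1)
B >> 1 = 01100000011100
11000000111001 XOR 01100000011100:
  1 XOR 0 = 1
  1 XOR 1 = 0
  0 XOR 1 = 1
  0 XOR 0 = 0
  0 XOR 0 = 0
  0 XOR 0 = 0
  0 XOR 0 = 0
  0 XOR 0 = 0
  1 XOR 0 = 1
  1 XOR 1 = 0
  1 XOR 1 = 0
  0 XOR 1 = 1
  0 XOR 0 = 0
  1 XOR 0 = 1
= 10100000100101


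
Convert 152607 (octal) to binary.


Each octal digit → 3 binary bits:
  1 = 001
  5 = 101
  2 = 010
  6 = 110
  0 = 000
  7 = 111
Concatenate: 001 101 010 110 000 111
= 001101010110000111


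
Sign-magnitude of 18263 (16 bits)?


Sign bit: 0 (positive)
Magnitude: 18263 = 100011101010111
= 0100011101010111


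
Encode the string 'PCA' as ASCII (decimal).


String: 'PCA'  (3 characters)
Per-character ASCII lookup:
  'P': uppercase starts at 65: 'P' = 65 + 15 = 80
  'C': uppercase starts at 65: 'C' = 65 + 2 = 67
  'A': uppercase starts at 65: 'A' = 65 + 0 = 65
= 80 67 65


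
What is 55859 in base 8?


Divide by 8 repeatedly:
55859 ÷ 8 = 6982 remainder 3
6982 ÷ 8 = 872 remainder 6
872 ÷ 8 = 109 remainder 0
109 ÷ 8 = 13 remainder 5
13 ÷ 8 = 1 remainder 5
1 ÷ 8 = 0 remainder 1
Reading remainders bottom-up:
= 0o155063


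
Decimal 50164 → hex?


Divide by 16 repeatedly:
50164 ÷ 16 = 3135 remainder 4 (4)
3135 ÷ 16 = 195 remainder 15 (F)
195 ÷ 16 = 12 remainder 3 (3)
12 ÷ 16 = 0 remainder 12 (C)
Reading remainders bottom-up:
= 0xC3F4


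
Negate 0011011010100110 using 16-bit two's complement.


Original: 0011011010100110
Step 1 - Invert all bits: 1100100101011001
Step 2 - Add 1: 1100100101011001 + 1
= 1100100101011010 (represents -13990)


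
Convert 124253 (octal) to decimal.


Positional values:
Position 0: 3 × 8^0 = 3
Position 1: 5 × 8^1 = 40
Position 2: 2 × 8^2 = 128
Position 3: 4 × 8^3 = 2048
Position 4: 2 × 8^4 = 8192
Position 5: 1 × 8^5 = 32768
Sum = 3 + 40 + 128 + 2048 + 8192 + 32768
= 43179


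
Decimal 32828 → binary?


Divide by 2 repeatedly:
32828 ÷ 2 = 16414 remainder 0
16414 ÷ 2 = 8207 remainder 0
8207 ÷ 2 = 4103 remainder 1
4103 ÷ 2 = 2051 remainder 1
2051 ÷ 2 = 1025 remainder 1
1025 ÷ 2 = 512 remainder 1
512 ÷ 2 = 256 remainder 0
256 ÷ 2 = 128 remainder 0
128 ÷ 2 = 64 remainder 0
64 ÷ 2 = 32 remainder 0
32 ÷ 2 = 16 remainder 0
16 ÷ 2 = 8 remainder 0
8 ÷ 2 = 4 remainder 0
4 ÷ 2 = 2 remainder 0
2 ÷ 2 = 1 remainder 0
1 ÷ 2 = 0 remainder 1
Reading remainders bottom-up:
= 1000000000111100


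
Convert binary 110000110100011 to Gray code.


Binary: 110000110100011
Gray code: G = B XOR (B >> 1)
B >> 1 = 011000011010001
110000110100011 XOR 011000011010001:
  1 XOR 0 = 1
  1 XOR 1 = 0
  0 XOR 1 = 1
  0 XOR 0 = 0
  0 XOR 0 = 0
  0 XOR 0 = 0
  1 XOR 0 = 1
  1 XOR 1 = 0
  0 XOR 1 = 1
  1 XOR 0 = 1
  0 XOR 1 = 1
  0 XOR 0 = 0
  0 XOR 0 = 0
  1 XOR 0 = 1
  1 XOR 1 = 0
= 101000101110010


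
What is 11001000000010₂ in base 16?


Group into 4-bit nibbles: 0011001000000010
  0011 = 3
  0010 = 2
  0000 = 0
  0010 = 2
= 0x3202


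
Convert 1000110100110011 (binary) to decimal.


Positional values:
Bit 0: 1 × 2^0 = 1
Bit 1: 1 × 2^1 = 2
Bit 4: 1 × 2^4 = 16
Bit 5: 1 × 2^5 = 32
Bit 8: 1 × 2^8 = 256
Bit 10: 1 × 2^10 = 1024
Bit 11: 1 × 2^11 = 2048
Bit 15: 1 × 2^15 = 32768
Sum = 1 + 2 + 16 + 32 + 256 + 1024 + 2048 + 32768
= 36147


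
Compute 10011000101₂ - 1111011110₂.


Align and subtract column by column (LSB to MSB, borrowing when needed):
  10011000101
- 01111011110
  -----------
  col 0: (1 - 0 borrow-in) - 0 → 1 - 0 = 1, borrow out 0
  col 1: (0 - 0 borrow-in) - 1 → borrow from next column: (0+2) - 1 = 1, borrow out 1
  col 2: (1 - 1 borrow-in) - 1 → borrow from next column: (0+2) - 1 = 1, borrow out 1
  col 3: (0 - 1 borrow-in) - 1 → borrow from next column: (-1+2) - 1 = 0, borrow out 1
  col 4: (0 - 1 borrow-in) - 1 → borrow from next column: (-1+2) - 1 = 0, borrow out 1
  col 5: (0 - 1 borrow-in) - 0 → borrow from next column: (-1+2) - 0 = 1, borrow out 1
  col 6: (1 - 1 borrow-in) - 1 → borrow from next column: (0+2) - 1 = 1, borrow out 1
  col 7: (1 - 1 borrow-in) - 1 → borrow from next column: (0+2) - 1 = 1, borrow out 1
  col 8: (0 - 1 borrow-in) - 1 → borrow from next column: (-1+2) - 1 = 0, borrow out 1
  col 9: (0 - 1 borrow-in) - 1 → borrow from next column: (-1+2) - 1 = 0, borrow out 1
  col 10: (1 - 1 borrow-in) - 0 → 0 - 0 = 0, borrow out 0
Reading bits MSB→LSB: 00011100111
Strip leading zeros: 11100111
= 11100111


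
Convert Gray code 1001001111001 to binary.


Gray code: 1001001111001
MSB stays the same: 1
Each subsequent bit = prev_binary XOR current_gray:
  B[1] = 1 XOR 0 = 1
  B[2] = 1 XOR 0 = 1
  B[3] = 1 XOR 1 = 0
  B[4] = 0 XOR 0 = 0
  B[5] = 0 XOR 0 = 0
  B[6] = 0 XOR 1 = 1
  B[7] = 1 XOR 1 = 0
  B[8] = 0 XOR 1 = 1
  B[9] = 1 XOR 1 = 0
  B[10] = 0 XOR 0 = 0
  B[11] = 0 XOR 0 = 0
  B[12] = 0 XOR 1 = 1
= 1110001010001 (7249 decimal)


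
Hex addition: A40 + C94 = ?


Align and add column by column (LSB to MSB, each column mod 16 with carry):
  0A40
+ 0C94
  ----
  col 0: 0(0) + 4(4) + 0 (carry in) = 4 → 4(4), carry out 0
  col 1: 4(4) + 9(9) + 0 (carry in) = 13 → D(13), carry out 0
  col 2: A(10) + C(12) + 0 (carry in) = 22 → 6(6), carry out 1
  col 3: 0(0) + 0(0) + 1 (carry in) = 1 → 1(1), carry out 0
Reading digits MSB→LSB: 16D4
Strip leading zeros: 16D4
= 0x16D4


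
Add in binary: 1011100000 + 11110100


Align and add column by column (LSB to MSB, carry propagating):
  01011100000
+ 00011110100
  -----------
  col 0: 0 + 0 + 0 (carry in) = 0 → bit 0, carry out 0
  col 1: 0 + 0 + 0 (carry in) = 0 → bit 0, carry out 0
  col 2: 0 + 1 + 0 (carry in) = 1 → bit 1, carry out 0
  col 3: 0 + 0 + 0 (carry in) = 0 → bit 0, carry out 0
  col 4: 0 + 1 + 0 (carry in) = 1 → bit 1, carry out 0
  col 5: 1 + 1 + 0 (carry in) = 2 → bit 0, carry out 1
  col 6: 1 + 1 + 1 (carry in) = 3 → bit 1, carry out 1
  col 7: 1 + 1 + 1 (carry in) = 3 → bit 1, carry out 1
  col 8: 0 + 0 + 1 (carry in) = 1 → bit 1, carry out 0
  col 9: 1 + 0 + 0 (carry in) = 1 → bit 1, carry out 0
  col 10: 0 + 0 + 0 (carry in) = 0 → bit 0, carry out 0
Reading bits MSB→LSB: 01111010100
Strip leading zeros: 1111010100
= 1111010100


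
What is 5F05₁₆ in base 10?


Positional values:
Position 0: 5 × 16^0 = 5 × 1 = 5
Position 1: 0 × 16^1 = 0 × 16 = 0
Position 2: F × 16^2 = 15 × 256 = 3840
Position 3: 5 × 16^3 = 5 × 4096 = 20480
Sum = 5 + 0 + 3840 + 20480
= 24325


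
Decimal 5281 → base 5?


Divide by 5 repeatedly:
5281 ÷ 5 = 1056 remainder 1
1056 ÷ 5 = 211 remainder 1
211 ÷ 5 = 42 remainder 1
42 ÷ 5 = 8 remainder 2
8 ÷ 5 = 1 remainder 3
1 ÷ 5 = 0 remainder 1
Reading remainders bottom-up:
= 132111


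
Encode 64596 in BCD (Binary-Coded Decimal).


Each digit → 4-bit binary:
  6 → 0110
  4 → 0100
  5 → 0101
  9 → 1001
  6 → 0110
= 0110 0100 0101 1001 0110


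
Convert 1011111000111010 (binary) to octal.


Group into 3-bit groups: 001011111000111010
  001 = 1
  011 = 3
  111 = 7
  000 = 0
  111 = 7
  010 = 2
= 0o137072


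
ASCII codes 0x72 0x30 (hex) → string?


Codes (hex): 0x72 0x30
Per-code ASCII lookup:
  0x72 = 114  (range 97-122: lowercase, 114 - 97 = 17) → 'r'
  0x30 = 48  (range 48-57: digits, 48 - 48 = 0) → '0'
= 'r0'


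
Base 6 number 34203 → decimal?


Positional values (base 6):
  3 × 6^0 = 3 × 1 = 3
  0 × 6^1 = 0 × 6 = 0
  2 × 6^2 = 2 × 36 = 72
  4 × 6^3 = 4 × 216 = 864
  3 × 6^4 = 3 × 1296 = 3888
Sum = 3 + 0 + 72 + 864 + 3888
= 4827


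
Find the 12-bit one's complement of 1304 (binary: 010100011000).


Original: 010100011000
Invert all bits:
  bit 0: 0 → 1
  bit 1: 1 → 0
  bit 2: 0 → 1
  bit 3: 1 → 0
  bit 4: 0 → 1
  bit 5: 0 → 1
  bit 6: 0 → 1
  bit 7: 1 → 0
  bit 8: 1 → 0
  bit 9: 0 → 1
  bit 10: 0 → 1
  bit 11: 0 → 1
= 101011100111


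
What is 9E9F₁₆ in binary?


Each hex digit → 4 binary bits:
  9 = 1001
  E = 1110
  9 = 1001
  F = 1111
Concatenate: 1001 1110 1001 1111
= 1001111010011111


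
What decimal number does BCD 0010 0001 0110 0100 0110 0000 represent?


Each 4-bit group → digit:
  0010 → 2
  0001 → 1
  0110 → 6
  0100 → 4
  0110 → 6
  0000 → 0
= 216460


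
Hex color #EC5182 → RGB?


Hex: #EC5182
R = EC₁₆ = 236
G = 51₁₆ = 81
B = 82₁₆ = 130
= RGB(236, 81, 130)


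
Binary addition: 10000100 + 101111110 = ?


Align and add column by column (LSB to MSB, carry propagating):
  0010000100
+ 0101111110
  ----------
  col 0: 0 + 0 + 0 (carry in) = 0 → bit 0, carry out 0
  col 1: 0 + 1 + 0 (carry in) = 1 → bit 1, carry out 0
  col 2: 1 + 1 + 0 (carry in) = 2 → bit 0, carry out 1
  col 3: 0 + 1 + 1 (carry in) = 2 → bit 0, carry out 1
  col 4: 0 + 1 + 1 (carry in) = 2 → bit 0, carry out 1
  col 5: 0 + 1 + 1 (carry in) = 2 → bit 0, carry out 1
  col 6: 0 + 1 + 1 (carry in) = 2 → bit 0, carry out 1
  col 7: 1 + 0 + 1 (carry in) = 2 → bit 0, carry out 1
  col 8: 0 + 1 + 1 (carry in) = 2 → bit 0, carry out 1
  col 9: 0 + 0 + 1 (carry in) = 1 → bit 1, carry out 0
Reading bits MSB→LSB: 1000000010
Strip leading zeros: 1000000010
= 1000000010


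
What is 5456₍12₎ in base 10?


Positional values (base 12):
  6 × 12^0 = 6 × 1 = 6
  5 × 12^1 = 5 × 12 = 60
  4 × 12^2 = 4 × 144 = 576
  5 × 12^3 = 5 × 1728 = 8640
Sum = 6 + 60 + 576 + 8640
= 9282


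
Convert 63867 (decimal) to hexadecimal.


Divide by 16 repeatedly:
63867 ÷ 16 = 3991 remainder 11 (B)
3991 ÷ 16 = 249 remainder 7 (7)
249 ÷ 16 = 15 remainder 9 (9)
15 ÷ 16 = 0 remainder 15 (F)
Reading remainders bottom-up:
= 0xF97B


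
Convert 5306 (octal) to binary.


Each octal digit → 3 binary bits:
  5 = 101
  3 = 011
  0 = 000
  6 = 110
Concatenate: 101 011 000 110
= 101011000110


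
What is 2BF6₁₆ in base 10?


Positional values:
Position 0: 6 × 16^0 = 6 × 1 = 6
Position 1: F × 16^1 = 15 × 16 = 240
Position 2: B × 16^2 = 11 × 256 = 2816
Position 3: 2 × 16^3 = 2 × 4096 = 8192
Sum = 6 + 240 + 2816 + 8192
= 11254


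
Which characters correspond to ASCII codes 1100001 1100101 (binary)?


Codes (binary): 1100001 1100101
Per-code ASCII lookup:
  1100001 = 97  (range 97-122: lowercase, 97 - 97 = 0) → 'a'
  1100101 = 101  (range 97-122: lowercase, 101 - 97 = 4) → 'e'
= 'ae'


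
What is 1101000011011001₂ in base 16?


Group into 4-bit nibbles: 1101000011011001
  1101 = D
  0000 = 0
  1101 = D
  1001 = 9
= 0xD0D9


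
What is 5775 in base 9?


Divide by 9 repeatedly:
5775 ÷ 9 = 641 remainder 6
641 ÷ 9 = 71 remainder 2
71 ÷ 9 = 7 remainder 8
7 ÷ 9 = 0 remainder 7
Reading remainders bottom-up:
= 7826


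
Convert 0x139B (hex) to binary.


Each hex digit → 4 binary bits:
  1 = 0001
  3 = 0011
  9 = 1001
  B = 1011
Concatenate: 0001 0011 1001 1011
= 0001001110011011


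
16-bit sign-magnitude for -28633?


Sign bit: 1 (negative)
Magnitude: 28633 = 110111111011001
= 1110111111011001


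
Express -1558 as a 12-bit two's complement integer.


Original: 011000010110
Step 1 - Invert all bits: 100111101001
Step 2 - Add 1: 100111101001 + 1
= 100111101010 (represents -1558)


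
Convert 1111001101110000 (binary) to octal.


Group into 3-bit groups: 001111001101110000
  001 = 1
  111 = 7
  001 = 1
  101 = 5
  110 = 6
  000 = 0
= 0o171560


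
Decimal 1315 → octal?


Divide by 8 repeatedly:
1315 ÷ 8 = 164 remainder 3
164 ÷ 8 = 20 remainder 4
20 ÷ 8 = 2 remainder 4
2 ÷ 8 = 0 remainder 2
Reading remainders bottom-up:
= 0o2443


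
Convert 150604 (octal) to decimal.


Positional values:
Position 0: 4 × 8^0 = 4
Position 1: 0 × 8^1 = 0
Position 2: 6 × 8^2 = 384
Position 3: 0 × 8^3 = 0
Position 4: 5 × 8^4 = 20480
Position 5: 1 × 8^5 = 32768
Sum = 4 + 0 + 384 + 0 + 20480 + 32768
= 53636


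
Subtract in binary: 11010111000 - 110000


Align and subtract column by column (LSB to MSB, borrowing when needed):
  11010111000
- 00000110000
  -----------
  col 0: (0 - 0 borrow-in) - 0 → 0 - 0 = 0, borrow out 0
  col 1: (0 - 0 borrow-in) - 0 → 0 - 0 = 0, borrow out 0
  col 2: (0 - 0 borrow-in) - 0 → 0 - 0 = 0, borrow out 0
  col 3: (1 - 0 borrow-in) - 0 → 1 - 0 = 1, borrow out 0
  col 4: (1 - 0 borrow-in) - 1 → 1 - 1 = 0, borrow out 0
  col 5: (1 - 0 borrow-in) - 1 → 1 - 1 = 0, borrow out 0
  col 6: (0 - 0 borrow-in) - 0 → 0 - 0 = 0, borrow out 0
  col 7: (1 - 0 borrow-in) - 0 → 1 - 0 = 1, borrow out 0
  col 8: (0 - 0 borrow-in) - 0 → 0 - 0 = 0, borrow out 0
  col 9: (1 - 0 borrow-in) - 0 → 1 - 0 = 1, borrow out 0
  col 10: (1 - 0 borrow-in) - 0 → 1 - 0 = 1, borrow out 0
Reading bits MSB→LSB: 11010001000
Strip leading zeros: 11010001000
= 11010001000


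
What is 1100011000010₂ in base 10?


Positional values:
Bit 1: 1 × 2^1 = 2
Bit 6: 1 × 2^6 = 64
Bit 7: 1 × 2^7 = 128
Bit 11: 1 × 2^11 = 2048
Bit 12: 1 × 2^12 = 4096
Sum = 2 + 64 + 128 + 2048 + 4096
= 6338


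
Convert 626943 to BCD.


Each digit → 4-bit binary:
  6 → 0110
  2 → 0010
  6 → 0110
  9 → 1001
  4 → 0100
  3 → 0011
= 0110 0010 0110 1001 0100 0011


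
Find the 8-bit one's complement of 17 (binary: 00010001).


Original: 00010001
Invert all bits:
  bit 0: 0 → 1
  bit 1: 0 → 1
  bit 2: 0 → 1
  bit 3: 1 → 0
  bit 4: 0 → 1
  bit 5: 0 → 1
  bit 6: 0 → 1
  bit 7: 1 → 0
= 11101110


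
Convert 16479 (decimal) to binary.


Divide by 2 repeatedly:
16479 ÷ 2 = 8239 remainder 1
8239 ÷ 2 = 4119 remainder 1
4119 ÷ 2 = 2059 remainder 1
2059 ÷ 2 = 1029 remainder 1
1029 ÷ 2 = 514 remainder 1
514 ÷ 2 = 257 remainder 0
257 ÷ 2 = 128 remainder 1
128 ÷ 2 = 64 remainder 0
64 ÷ 2 = 32 remainder 0
32 ÷ 2 = 16 remainder 0
16 ÷ 2 = 8 remainder 0
8 ÷ 2 = 4 remainder 0
4 ÷ 2 = 2 remainder 0
2 ÷ 2 = 1 remainder 0
1 ÷ 2 = 0 remainder 1
Reading remainders bottom-up:
= 100000001011111


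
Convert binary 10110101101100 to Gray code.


Binary: 10110101101100
Gray code: G = B XOR (B >> 1)
B >> 1 = 01011010110110
10110101101100 XOR 01011010110110:
  1 XOR 0 = 1
  0 XOR 1 = 1
  1 XOR 0 = 1
  1 XOR 1 = 0
  0 XOR 1 = 1
  1 XOR 0 = 1
  0 XOR 1 = 1
  1 XOR 0 = 1
  1 XOR 1 = 0
  0 XOR 1 = 1
  1 XOR 0 = 1
  1 XOR 1 = 0
  0 XOR 1 = 1
  0 XOR 0 = 0
= 11101111011010


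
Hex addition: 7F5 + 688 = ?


Align and add column by column (LSB to MSB, each column mod 16 with carry):
  07F5
+ 0688
  ----
  col 0: 5(5) + 8(8) + 0 (carry in) = 13 → D(13), carry out 0
  col 1: F(15) + 8(8) + 0 (carry in) = 23 → 7(7), carry out 1
  col 2: 7(7) + 6(6) + 1 (carry in) = 14 → E(14), carry out 0
  col 3: 0(0) + 0(0) + 0 (carry in) = 0 → 0(0), carry out 0
Reading digits MSB→LSB: 0E7D
Strip leading zeros: E7D
= 0xE7D


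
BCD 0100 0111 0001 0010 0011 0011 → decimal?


Each 4-bit group → digit:
  0100 → 4
  0111 → 7
  0001 → 1
  0010 → 2
  0011 → 3
  0011 → 3
= 471233


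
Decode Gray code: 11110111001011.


Gray code: 11110111001011
MSB stays the same: 1
Each subsequent bit = prev_binary XOR current_gray:
  B[1] = 1 XOR 1 = 0
  B[2] = 0 XOR 1 = 1
  B[3] = 1 XOR 1 = 0
  B[4] = 0 XOR 0 = 0
  B[5] = 0 XOR 1 = 1
  B[6] = 1 XOR 1 = 0
  B[7] = 0 XOR 1 = 1
  B[8] = 1 XOR 0 = 1
  B[9] = 1 XOR 0 = 1
  B[10] = 1 XOR 1 = 0
  B[11] = 0 XOR 0 = 0
  B[12] = 0 XOR 1 = 1
  B[13] = 1 XOR 1 = 0
= 10100101110010 (10610 decimal)


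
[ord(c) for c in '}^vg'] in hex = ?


String: '}^vg'  (4 characters)
Per-character ASCII lookup:
  '}': special character: '}' = 125 → 0x7D
  '^': special character: '^' = 94 → 0x5E
  'v': lowercase starts at 97: 'v' = 97 + 21 = 118 → 0x76
  'g': lowercase starts at 97: 'g' = 97 + 6 = 103 → 0x67
= 0x7D 0x5E 0x76 0x67


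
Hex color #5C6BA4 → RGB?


Hex: #5C6BA4
R = 5C₁₆ = 92
G = 6B₁₆ = 107
B = A4₁₆ = 164
= RGB(92, 107, 164)


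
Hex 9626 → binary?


Each hex digit → 4 binary bits:
  9 = 1001
  6 = 0110
  2 = 0010
  6 = 0110
Concatenate: 1001 0110 0010 0110
= 1001011000100110


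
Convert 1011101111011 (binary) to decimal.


Positional values:
Bit 0: 1 × 2^0 = 1
Bit 1: 1 × 2^1 = 2
Bit 3: 1 × 2^3 = 8
Bit 4: 1 × 2^4 = 16
Bit 5: 1 × 2^5 = 32
Bit 6: 1 × 2^6 = 64
Bit 8: 1 × 2^8 = 256
Bit 9: 1 × 2^9 = 512
Bit 10: 1 × 2^10 = 1024
Bit 12: 1 × 2^12 = 4096
Sum = 1 + 2 + 8 + 16 + 32 + 64 + 256 + 512 + 1024 + 4096
= 6011


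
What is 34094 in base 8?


Divide by 8 repeatedly:
34094 ÷ 8 = 4261 remainder 6
4261 ÷ 8 = 532 remainder 5
532 ÷ 8 = 66 remainder 4
66 ÷ 8 = 8 remainder 2
8 ÷ 8 = 1 remainder 0
1 ÷ 8 = 0 remainder 1
Reading remainders bottom-up:
= 0o102456


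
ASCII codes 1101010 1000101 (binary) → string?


Codes (binary): 1101010 1000101
Per-code ASCII lookup:
  1101010 = 106  (range 97-122: lowercase, 106 - 97 = 9) → 'j'
  1000101 = 69  (range 65-90: uppercase, 69 - 65 = 4) → 'E'
= 'jE'


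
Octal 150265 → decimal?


Positional values:
Position 0: 5 × 8^0 = 5
Position 1: 6 × 8^1 = 48
Position 2: 2 × 8^2 = 128
Position 3: 0 × 8^3 = 0
Position 4: 5 × 8^4 = 20480
Position 5: 1 × 8^5 = 32768
Sum = 5 + 48 + 128 + 0 + 20480 + 32768
= 53429


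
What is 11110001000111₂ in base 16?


Group into 4-bit nibbles: 0011110001000111
  0011 = 3
  1100 = C
  0100 = 4
  0111 = 7
= 0x3C47


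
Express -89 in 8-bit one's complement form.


Original: 01011001
Invert all bits:
  bit 0: 0 → 1
  bit 1: 1 → 0
  bit 2: 0 → 1
  bit 3: 1 → 0
  bit 4: 1 → 0
  bit 5: 0 → 1
  bit 6: 0 → 1
  bit 7: 1 → 0
= 10100110


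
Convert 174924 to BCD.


Each digit → 4-bit binary:
  1 → 0001
  7 → 0111
  4 → 0100
  9 → 1001
  2 → 0010
  4 → 0100
= 0001 0111 0100 1001 0010 0100


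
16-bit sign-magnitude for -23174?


Sign bit: 1 (negative)
Magnitude: 23174 = 101101010000110
= 1101101010000110


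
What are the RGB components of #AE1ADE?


Hex: #AE1ADE
R = AE₁₆ = 174
G = 1A₁₆ = 26
B = DE₁₆ = 222
= RGB(174, 26, 222)


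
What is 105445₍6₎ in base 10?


Positional values (base 6):
  5 × 6^0 = 5 × 1 = 5
  4 × 6^1 = 4 × 6 = 24
  4 × 6^2 = 4 × 36 = 144
  5 × 6^3 = 5 × 216 = 1080
  0 × 6^4 = 0 × 1296 = 0
  1 × 6^5 = 1 × 7776 = 7776
Sum = 5 + 24 + 144 + 1080 + 0 + 7776
= 9029


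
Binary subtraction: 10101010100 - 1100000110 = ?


Align and subtract column by column (LSB to MSB, borrowing when needed):
  10101010100
- 01100000110
  -----------
  col 0: (0 - 0 borrow-in) - 0 → 0 - 0 = 0, borrow out 0
  col 1: (0 - 0 borrow-in) - 1 → borrow from next column: (0+2) - 1 = 1, borrow out 1
  col 2: (1 - 1 borrow-in) - 1 → borrow from next column: (0+2) - 1 = 1, borrow out 1
  col 3: (0 - 1 borrow-in) - 0 → borrow from next column: (-1+2) - 0 = 1, borrow out 1
  col 4: (1 - 1 borrow-in) - 0 → 0 - 0 = 0, borrow out 0
  col 5: (0 - 0 borrow-in) - 0 → 0 - 0 = 0, borrow out 0
  col 6: (1 - 0 borrow-in) - 0 → 1 - 0 = 1, borrow out 0
  col 7: (0 - 0 borrow-in) - 0 → 0 - 0 = 0, borrow out 0
  col 8: (1 - 0 borrow-in) - 1 → 1 - 1 = 0, borrow out 0
  col 9: (0 - 0 borrow-in) - 1 → borrow from next column: (0+2) - 1 = 1, borrow out 1
  col 10: (1 - 1 borrow-in) - 0 → 0 - 0 = 0, borrow out 0
Reading bits MSB→LSB: 01001001110
Strip leading zeros: 1001001110
= 1001001110


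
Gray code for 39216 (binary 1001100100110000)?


Binary: 1001100100110000
Gray code: G = B XOR (B >> 1)
B >> 1 = 0100110010011000
1001100100110000 XOR 0100110010011000:
  1 XOR 0 = 1
  0 XOR 1 = 1
  0 XOR 0 = 0
  1 XOR 0 = 1
  1 XOR 1 = 0
  0 XOR 1 = 1
  0 XOR 0 = 0
  1 XOR 0 = 1
  0 XOR 1 = 1
  0 XOR 0 = 0
  1 XOR 0 = 1
  1 XOR 1 = 0
  0 XOR 1 = 1
  0 XOR 0 = 0
  0 XOR 0 = 0
  0 XOR 0 = 0
= 1101010110101000


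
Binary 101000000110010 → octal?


Group into 3-bit groups: 101000000110010
  101 = 5
  000 = 0
  000 = 0
  110 = 6
  010 = 2
= 0o50062


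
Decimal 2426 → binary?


Divide by 2 repeatedly:
2426 ÷ 2 = 1213 remainder 0
1213 ÷ 2 = 606 remainder 1
606 ÷ 2 = 303 remainder 0
303 ÷ 2 = 151 remainder 1
151 ÷ 2 = 75 remainder 1
75 ÷ 2 = 37 remainder 1
37 ÷ 2 = 18 remainder 1
18 ÷ 2 = 9 remainder 0
9 ÷ 2 = 4 remainder 1
4 ÷ 2 = 2 remainder 0
2 ÷ 2 = 1 remainder 0
1 ÷ 2 = 0 remainder 1
Reading remainders bottom-up:
= 100101111010


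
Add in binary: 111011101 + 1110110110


Align and add column by column (LSB to MSB, carry propagating):
  00111011101
+ 01110110110
  -----------
  col 0: 1 + 0 + 0 (carry in) = 1 → bit 1, carry out 0
  col 1: 0 + 1 + 0 (carry in) = 1 → bit 1, carry out 0
  col 2: 1 + 1 + 0 (carry in) = 2 → bit 0, carry out 1
  col 3: 1 + 0 + 1 (carry in) = 2 → bit 0, carry out 1
  col 4: 1 + 1 + 1 (carry in) = 3 → bit 1, carry out 1
  col 5: 0 + 1 + 1 (carry in) = 2 → bit 0, carry out 1
  col 6: 1 + 0 + 1 (carry in) = 2 → bit 0, carry out 1
  col 7: 1 + 1 + 1 (carry in) = 3 → bit 1, carry out 1
  col 8: 1 + 1 + 1 (carry in) = 3 → bit 1, carry out 1
  col 9: 0 + 1 + 1 (carry in) = 2 → bit 0, carry out 1
  col 10: 0 + 0 + 1 (carry in) = 1 → bit 1, carry out 0
Reading bits MSB→LSB: 10110010011
Strip leading zeros: 10110010011
= 10110010011


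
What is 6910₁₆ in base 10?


Positional values:
Position 0: 0 × 16^0 = 0 × 1 = 0
Position 1: 1 × 16^1 = 1 × 16 = 16
Position 2: 9 × 16^2 = 9 × 256 = 2304
Position 3: 6 × 16^3 = 6 × 4096 = 24576
Sum = 0 + 16 + 2304 + 24576
= 26896


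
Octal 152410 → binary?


Each octal digit → 3 binary bits:
  1 = 001
  5 = 101
  2 = 010
  4 = 100
  1 = 001
  0 = 000
Concatenate: 001 101 010 100 001 000
= 001101010100001000


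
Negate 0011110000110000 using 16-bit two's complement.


Original: 0011110000110000
Step 1 - Invert all bits: 1100001111001111
Step 2 - Add 1: 1100001111001111 + 1
= 1100001111010000 (represents -15408)


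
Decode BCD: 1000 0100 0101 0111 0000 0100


Each 4-bit group → digit:
  1000 → 8
  0100 → 4
  0101 → 5
  0111 → 7
  0000 → 0
  0100 → 4
= 845704


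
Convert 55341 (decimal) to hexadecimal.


Divide by 16 repeatedly:
55341 ÷ 16 = 3458 remainder 13 (D)
3458 ÷ 16 = 216 remainder 2 (2)
216 ÷ 16 = 13 remainder 8 (8)
13 ÷ 16 = 0 remainder 13 (D)
Reading remainders bottom-up:
= 0xD82D


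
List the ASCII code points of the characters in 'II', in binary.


String: 'II'  (2 characters)
Per-character ASCII lookup:
  'I': uppercase starts at 65: 'I' = 65 + 8 = 73 → 1001001
  'I': uppercase starts at 65: 'I' = 65 + 8 = 73 → 1001001
= 1001001 1001001


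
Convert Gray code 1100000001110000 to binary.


Gray code: 1100000001110000
MSB stays the same: 1
Each subsequent bit = prev_binary XOR current_gray:
  B[1] = 1 XOR 1 = 0
  B[2] = 0 XOR 0 = 0
  B[3] = 0 XOR 0 = 0
  B[4] = 0 XOR 0 = 0
  B[5] = 0 XOR 0 = 0
  B[6] = 0 XOR 0 = 0
  B[7] = 0 XOR 0 = 0
  B[8] = 0 XOR 0 = 0
  B[9] = 0 XOR 1 = 1
  B[10] = 1 XOR 1 = 0
  B[11] = 0 XOR 1 = 1
  B[12] = 1 XOR 0 = 1
  B[13] = 1 XOR 0 = 1
  B[14] = 1 XOR 0 = 1
  B[15] = 1 XOR 0 = 1
= 1000000001011111 (32863 decimal)


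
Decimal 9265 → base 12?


Divide by 12 repeatedly:
9265 ÷ 12 = 772 remainder 1
772 ÷ 12 = 64 remainder 4
64 ÷ 12 = 5 remainder 4
5 ÷ 12 = 0 remainder 5
Reading remainders bottom-up:
= 5441


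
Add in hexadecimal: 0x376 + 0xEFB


Align and add column by column (LSB to MSB, each column mod 16 with carry):
  0376
+ 0EFB
  ----
  col 0: 6(6) + B(11) + 0 (carry in) = 17 → 1(1), carry out 1
  col 1: 7(7) + F(15) + 1 (carry in) = 23 → 7(7), carry out 1
  col 2: 3(3) + E(14) + 1 (carry in) = 18 → 2(2), carry out 1
  col 3: 0(0) + 0(0) + 1 (carry in) = 1 → 1(1), carry out 0
Reading digits MSB→LSB: 1271
Strip leading zeros: 1271
= 0x1271


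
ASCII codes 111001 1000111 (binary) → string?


Codes (binary): 111001 1000111
Per-code ASCII lookup:
  111001 = 57  (range 48-57: digits, 57 - 48 = 9) → '9'
  1000111 = 71  (range 65-90: uppercase, 71 - 65 = 6) → 'G'
= '9G'


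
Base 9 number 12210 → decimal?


Positional values (base 9):
  0 × 9^0 = 0 × 1 = 0
  1 × 9^1 = 1 × 9 = 9
  2 × 9^2 = 2 × 81 = 162
  2 × 9^3 = 2 × 729 = 1458
  1 × 9^4 = 1 × 6561 = 6561
Sum = 0 + 9 + 162 + 1458 + 6561
= 8190


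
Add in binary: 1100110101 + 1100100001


Align and add column by column (LSB to MSB, carry propagating):
  01100110101
+ 01100100001
  -----------
  col 0: 1 + 1 + 0 (carry in) = 2 → bit 0, carry out 1
  col 1: 0 + 0 + 1 (carry in) = 1 → bit 1, carry out 0
  col 2: 1 + 0 + 0 (carry in) = 1 → bit 1, carry out 0
  col 3: 0 + 0 + 0 (carry in) = 0 → bit 0, carry out 0
  col 4: 1 + 0 + 0 (carry in) = 1 → bit 1, carry out 0
  col 5: 1 + 1 + 0 (carry in) = 2 → bit 0, carry out 1
  col 6: 0 + 0 + 1 (carry in) = 1 → bit 1, carry out 0
  col 7: 0 + 0 + 0 (carry in) = 0 → bit 0, carry out 0
  col 8: 1 + 1 + 0 (carry in) = 2 → bit 0, carry out 1
  col 9: 1 + 1 + 1 (carry in) = 3 → bit 1, carry out 1
  col 10: 0 + 0 + 1 (carry in) = 1 → bit 1, carry out 0
Reading bits MSB→LSB: 11001010110
Strip leading zeros: 11001010110
= 11001010110


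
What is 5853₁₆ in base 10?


Positional values:
Position 0: 3 × 16^0 = 3 × 1 = 3
Position 1: 5 × 16^1 = 5 × 16 = 80
Position 2: 8 × 16^2 = 8 × 256 = 2048
Position 3: 5 × 16^3 = 5 × 4096 = 20480
Sum = 3 + 80 + 2048 + 20480
= 22611


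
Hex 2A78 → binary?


Each hex digit → 4 binary bits:
  2 = 0010
  A = 1010
  7 = 0111
  8 = 1000
Concatenate: 0010 1010 0111 1000
= 0010101001111000


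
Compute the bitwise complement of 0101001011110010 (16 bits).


Original: 0101001011110010
Invert all bits:
  bit 0: 0 → 1
  bit 1: 1 → 0
  bit 2: 0 → 1
  bit 3: 1 → 0
  bit 4: 0 → 1
  bit 5: 0 → 1
  bit 6: 1 → 0
  bit 7: 0 → 1
  bit 8: 1 → 0
  bit 9: 1 → 0
  bit 10: 1 → 0
  bit 11: 1 → 0
  bit 12: 0 → 1
  bit 13: 0 → 1
  bit 14: 1 → 0
  bit 15: 0 → 1
= 1010110100001101


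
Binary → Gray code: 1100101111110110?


Binary: 1100101111110110
Gray code: G = B XOR (B >> 1)
B >> 1 = 0110010111111011
1100101111110110 XOR 0110010111111011:
  1 XOR 0 = 1
  1 XOR 1 = 0
  0 XOR 1 = 1
  0 XOR 0 = 0
  1 XOR 0 = 1
  0 XOR 1 = 1
  1 XOR 0 = 1
  1 XOR 1 = 0
  1 XOR 1 = 0
  1 XOR 1 = 0
  1 XOR 1 = 0
  1 XOR 1 = 0
  0 XOR 1 = 1
  1 XOR 0 = 1
  1 XOR 1 = 0
  0 XOR 1 = 1
= 1010111000001101


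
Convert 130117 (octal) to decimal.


Positional values:
Position 0: 7 × 8^0 = 7
Position 1: 1 × 8^1 = 8
Position 2: 1 × 8^2 = 64
Position 3: 0 × 8^3 = 0
Position 4: 3 × 8^4 = 12288
Position 5: 1 × 8^5 = 32768
Sum = 7 + 8 + 64 + 0 + 12288 + 32768
= 45135


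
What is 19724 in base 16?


Divide by 16 repeatedly:
19724 ÷ 16 = 1232 remainder 12 (C)
1232 ÷ 16 = 77 remainder 0 (0)
77 ÷ 16 = 4 remainder 13 (D)
4 ÷ 16 = 0 remainder 4 (4)
Reading remainders bottom-up:
= 0x4D0C


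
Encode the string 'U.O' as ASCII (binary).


String: 'U.O'  (3 characters)
Per-character ASCII lookup:
  'U': uppercase starts at 65: 'U' = 65 + 20 = 85 → 1010101
  '.': special character: '.' = 46 → 101110
  'O': uppercase starts at 65: 'O' = 65 + 14 = 79 → 1001111
= 1010101 101110 1001111


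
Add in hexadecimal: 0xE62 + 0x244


Align and add column by column (LSB to MSB, each column mod 16 with carry):
  0E62
+ 0244
  ----
  col 0: 2(2) + 4(4) + 0 (carry in) = 6 → 6(6), carry out 0
  col 1: 6(6) + 4(4) + 0 (carry in) = 10 → A(10), carry out 0
  col 2: E(14) + 2(2) + 0 (carry in) = 16 → 0(0), carry out 1
  col 3: 0(0) + 0(0) + 1 (carry in) = 1 → 1(1), carry out 0
Reading digits MSB→LSB: 10A6
Strip leading zeros: 10A6
= 0x10A6


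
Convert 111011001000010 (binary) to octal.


Group into 3-bit groups: 111011001000010
  111 = 7
  011 = 3
  001 = 1
  000 = 0
  010 = 2
= 0o73102


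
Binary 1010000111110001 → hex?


Group into 4-bit nibbles: 1010000111110001
  1010 = A
  0001 = 1
  1111 = F
  0001 = 1
= 0xA1F1


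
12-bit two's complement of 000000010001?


Original: 000000010001
Step 1 - Invert all bits: 111111101110
Step 2 - Add 1: 111111101110 + 1
= 111111101111 (represents -17)


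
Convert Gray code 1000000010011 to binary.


Gray code: 1000000010011
MSB stays the same: 1
Each subsequent bit = prev_binary XOR current_gray:
  B[1] = 1 XOR 0 = 1
  B[2] = 1 XOR 0 = 1
  B[3] = 1 XOR 0 = 1
  B[4] = 1 XOR 0 = 1
  B[5] = 1 XOR 0 = 1
  B[6] = 1 XOR 0 = 1
  B[7] = 1 XOR 0 = 1
  B[8] = 1 XOR 1 = 0
  B[9] = 0 XOR 0 = 0
  B[10] = 0 XOR 0 = 0
  B[11] = 0 XOR 1 = 1
  B[12] = 1 XOR 1 = 0
= 1111111100010 (8162 decimal)


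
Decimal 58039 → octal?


Divide by 8 repeatedly:
58039 ÷ 8 = 7254 remainder 7
7254 ÷ 8 = 906 remainder 6
906 ÷ 8 = 113 remainder 2
113 ÷ 8 = 14 remainder 1
14 ÷ 8 = 1 remainder 6
1 ÷ 8 = 0 remainder 1
Reading remainders bottom-up:
= 0o161267


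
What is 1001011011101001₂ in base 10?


Positional values:
Bit 0: 1 × 2^0 = 1
Bit 3: 1 × 2^3 = 8
Bit 5: 1 × 2^5 = 32
Bit 6: 1 × 2^6 = 64
Bit 7: 1 × 2^7 = 128
Bit 9: 1 × 2^9 = 512
Bit 10: 1 × 2^10 = 1024
Bit 12: 1 × 2^12 = 4096
Bit 15: 1 × 2^15 = 32768
Sum = 1 + 8 + 32 + 64 + 128 + 512 + 1024 + 4096 + 32768
= 38633


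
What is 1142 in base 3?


Divide by 3 repeatedly:
1142 ÷ 3 = 380 remainder 2
380 ÷ 3 = 126 remainder 2
126 ÷ 3 = 42 remainder 0
42 ÷ 3 = 14 remainder 0
14 ÷ 3 = 4 remainder 2
4 ÷ 3 = 1 remainder 1
1 ÷ 3 = 0 remainder 1
Reading remainders bottom-up:
= 1120022


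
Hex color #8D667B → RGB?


Hex: #8D667B
R = 8D₁₆ = 141
G = 66₁₆ = 102
B = 7B₁₆ = 123
= RGB(141, 102, 123)


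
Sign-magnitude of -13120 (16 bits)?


Sign bit: 1 (negative)
Magnitude: 13120 = 011001101000000
= 1011001101000000


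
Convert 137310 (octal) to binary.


Each octal digit → 3 binary bits:
  1 = 001
  3 = 011
  7 = 111
  3 = 011
  1 = 001
  0 = 000
Concatenate: 001 011 111 011 001 000
= 001011111011001000


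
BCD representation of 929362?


Each digit → 4-bit binary:
  9 → 1001
  2 → 0010
  9 → 1001
  3 → 0011
  6 → 0110
  2 → 0010
= 1001 0010 1001 0011 0110 0010


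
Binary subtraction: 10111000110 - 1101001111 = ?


Align and subtract column by column (LSB to MSB, borrowing when needed):
  10111000110
- 01101001111
  -----------
  col 0: (0 - 0 borrow-in) - 1 → borrow from next column: (0+2) - 1 = 1, borrow out 1
  col 1: (1 - 1 borrow-in) - 1 → borrow from next column: (0+2) - 1 = 1, borrow out 1
  col 2: (1 - 1 borrow-in) - 1 → borrow from next column: (0+2) - 1 = 1, borrow out 1
  col 3: (0 - 1 borrow-in) - 1 → borrow from next column: (-1+2) - 1 = 0, borrow out 1
  col 4: (0 - 1 borrow-in) - 0 → borrow from next column: (-1+2) - 0 = 1, borrow out 1
  col 5: (0 - 1 borrow-in) - 0 → borrow from next column: (-1+2) - 0 = 1, borrow out 1
  col 6: (1 - 1 borrow-in) - 1 → borrow from next column: (0+2) - 1 = 1, borrow out 1
  col 7: (1 - 1 borrow-in) - 0 → 0 - 0 = 0, borrow out 0
  col 8: (1 - 0 borrow-in) - 1 → 1 - 1 = 0, borrow out 0
  col 9: (0 - 0 borrow-in) - 1 → borrow from next column: (0+2) - 1 = 1, borrow out 1
  col 10: (1 - 1 borrow-in) - 0 → 0 - 0 = 0, borrow out 0
Reading bits MSB→LSB: 01001110111
Strip leading zeros: 1001110111
= 1001110111


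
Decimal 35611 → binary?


Divide by 2 repeatedly:
35611 ÷ 2 = 17805 remainder 1
17805 ÷ 2 = 8902 remainder 1
8902 ÷ 2 = 4451 remainder 0
4451 ÷ 2 = 2225 remainder 1
2225 ÷ 2 = 1112 remainder 1
1112 ÷ 2 = 556 remainder 0
556 ÷ 2 = 278 remainder 0
278 ÷ 2 = 139 remainder 0
139 ÷ 2 = 69 remainder 1
69 ÷ 2 = 34 remainder 1
34 ÷ 2 = 17 remainder 0
17 ÷ 2 = 8 remainder 1
8 ÷ 2 = 4 remainder 0
4 ÷ 2 = 2 remainder 0
2 ÷ 2 = 1 remainder 0
1 ÷ 2 = 0 remainder 1
Reading remainders bottom-up:
= 1000101100011011


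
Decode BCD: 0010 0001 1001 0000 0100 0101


Each 4-bit group → digit:
  0010 → 2
  0001 → 1
  1001 → 9
  0000 → 0
  0100 → 4
  0101 → 5
= 219045


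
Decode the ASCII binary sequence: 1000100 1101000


Codes (binary): 1000100 1101000
Per-code ASCII lookup:
  1000100 = 68  (range 65-90: uppercase, 68 - 65 = 3) → 'D'
  1101000 = 104  (range 97-122: lowercase, 104 - 97 = 7) → 'h'
= 'Dh'


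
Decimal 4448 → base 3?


Divide by 3 repeatedly:
4448 ÷ 3 = 1482 remainder 2
1482 ÷ 3 = 494 remainder 0
494 ÷ 3 = 164 remainder 2
164 ÷ 3 = 54 remainder 2
54 ÷ 3 = 18 remainder 0
18 ÷ 3 = 6 remainder 0
6 ÷ 3 = 2 remainder 0
2 ÷ 3 = 0 remainder 2
Reading remainders bottom-up:
= 20002202


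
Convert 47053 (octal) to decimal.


Positional values:
Position 0: 3 × 8^0 = 3
Position 1: 5 × 8^1 = 40
Position 2: 0 × 8^2 = 0
Position 3: 7 × 8^3 = 3584
Position 4: 4 × 8^4 = 16384
Sum = 3 + 40 + 0 + 3584 + 16384
= 20011


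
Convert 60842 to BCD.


Each digit → 4-bit binary:
  6 → 0110
  0 → 0000
  8 → 1000
  4 → 0100
  2 → 0010
= 0110 0000 1000 0100 0010


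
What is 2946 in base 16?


Divide by 16 repeatedly:
2946 ÷ 16 = 184 remainder 2 (2)
184 ÷ 16 = 11 remainder 8 (8)
11 ÷ 16 = 0 remainder 11 (B)
Reading remainders bottom-up:
= 0xB82


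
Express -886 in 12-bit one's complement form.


Original: 001101110110
Invert all bits:
  bit 0: 0 → 1
  bit 1: 0 → 1
  bit 2: 1 → 0
  bit 3: 1 → 0
  bit 4: 0 → 1
  bit 5: 1 → 0
  bit 6: 1 → 0
  bit 7: 1 → 0
  bit 8: 0 → 1
  bit 9: 1 → 0
  bit 10: 1 → 0
  bit 11: 0 → 1
= 110010001001


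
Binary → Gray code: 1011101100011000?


Binary: 1011101100011000
Gray code: G = B XOR (B >> 1)
B >> 1 = 0101110110001100
1011101100011000 XOR 0101110110001100:
  1 XOR 0 = 1
  0 XOR 1 = 1
  1 XOR 0 = 1
  1 XOR 1 = 0
  1 XOR 1 = 0
  0 XOR 1 = 1
  1 XOR 0 = 1
  1 XOR 1 = 0
  0 XOR 1 = 1
  0 XOR 0 = 0
  0 XOR 0 = 0
  1 XOR 0 = 1
  1 XOR 1 = 0
  0 XOR 1 = 1
  0 XOR 0 = 0
  0 XOR 0 = 0
= 1110011010010100


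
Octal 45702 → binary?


Each octal digit → 3 binary bits:
  4 = 100
  5 = 101
  7 = 111
  0 = 000
  2 = 010
Concatenate: 100 101 111 000 010
= 100101111000010


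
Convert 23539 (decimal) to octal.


Divide by 8 repeatedly:
23539 ÷ 8 = 2942 remainder 3
2942 ÷ 8 = 367 remainder 6
367 ÷ 8 = 45 remainder 7
45 ÷ 8 = 5 remainder 5
5 ÷ 8 = 0 remainder 5
Reading remainders bottom-up:
= 0o55763


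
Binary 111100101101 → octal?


Group into 3-bit groups: 111100101101
  111 = 7
  100 = 4
  101 = 5
  101 = 5
= 0o7455


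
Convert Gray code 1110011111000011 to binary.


Gray code: 1110011111000011
MSB stays the same: 1
Each subsequent bit = prev_binary XOR current_gray:
  B[1] = 1 XOR 1 = 0
  B[2] = 0 XOR 1 = 1
  B[3] = 1 XOR 0 = 1
  B[4] = 1 XOR 0 = 1
  B[5] = 1 XOR 1 = 0
  B[6] = 0 XOR 1 = 1
  B[7] = 1 XOR 1 = 0
  B[8] = 0 XOR 1 = 1
  B[9] = 1 XOR 1 = 0
  B[10] = 0 XOR 0 = 0
  B[11] = 0 XOR 0 = 0
  B[12] = 0 XOR 0 = 0
  B[13] = 0 XOR 0 = 0
  B[14] = 0 XOR 1 = 1
  B[15] = 1 XOR 1 = 0
= 1011101010000010 (47746 decimal)


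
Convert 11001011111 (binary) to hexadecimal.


Group into 4-bit nibbles: 011001011111
  0110 = 6
  0101 = 5
  1111 = F
= 0x65F


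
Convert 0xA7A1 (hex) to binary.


Each hex digit → 4 binary bits:
  A = 1010
  7 = 0111
  A = 1010
  1 = 0001
Concatenate: 1010 0111 1010 0001
= 1010011110100001


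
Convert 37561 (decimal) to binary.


Divide by 2 repeatedly:
37561 ÷ 2 = 18780 remainder 1
18780 ÷ 2 = 9390 remainder 0
9390 ÷ 2 = 4695 remainder 0
4695 ÷ 2 = 2347 remainder 1
2347 ÷ 2 = 1173 remainder 1
1173 ÷ 2 = 586 remainder 1
586 ÷ 2 = 293 remainder 0
293 ÷ 2 = 146 remainder 1
146 ÷ 2 = 73 remainder 0
73 ÷ 2 = 36 remainder 1
36 ÷ 2 = 18 remainder 0
18 ÷ 2 = 9 remainder 0
9 ÷ 2 = 4 remainder 1
4 ÷ 2 = 2 remainder 0
2 ÷ 2 = 1 remainder 0
1 ÷ 2 = 0 remainder 1
Reading remainders bottom-up:
= 1001001010111001


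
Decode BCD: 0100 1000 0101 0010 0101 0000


Each 4-bit group → digit:
  0100 → 4
  1000 → 8
  0101 → 5
  0010 → 2
  0101 → 5
  0000 → 0
= 485250


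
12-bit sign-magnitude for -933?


Sign bit: 1 (negative)
Magnitude: 933 = 01110100101
= 101110100101


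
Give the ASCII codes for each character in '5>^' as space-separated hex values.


String: '5>^'  (3 characters)
Per-character ASCII lookup:
  '5': digits start at 48: '5' = 48 + 5 = 53 → 0x35
  '>': special character: '>' = 62 → 0x3E
  '^': special character: '^' = 94 → 0x5E
= 0x35 0x3E 0x5E
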